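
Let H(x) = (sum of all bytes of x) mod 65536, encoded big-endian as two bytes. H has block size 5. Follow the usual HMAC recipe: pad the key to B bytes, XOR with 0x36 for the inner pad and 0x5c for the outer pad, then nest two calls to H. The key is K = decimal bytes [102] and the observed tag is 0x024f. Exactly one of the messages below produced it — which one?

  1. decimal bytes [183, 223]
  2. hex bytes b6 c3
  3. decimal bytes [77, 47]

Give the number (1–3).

3

Key decimal bytes [102] = 66 is 1 byte ≤ B = 5; zero-pad to 5 bytes: K' = 66 00 00 00 00.
K' ⊕ ipad = 50 36 36 36 36; K' ⊕ opad = 3a 5c 5c 5c 5c.
m1: inner = H(50 36 36 36 36 b7 df) = 02 be; tag = H(3a 5c 5c 5c 5c 02 be) = 026a
m2: inner = H(50 36 36 36 36 b6 c3) = 02 a1; tag = H(3a 5c 5c 5c 5c 02 a1) = 024d
m3: inner = H(50 36 36 36 36 4d 2f) = 01 a4; tag = H(3a 5c 5c 5c 5c 01 a4) = 024f ← matches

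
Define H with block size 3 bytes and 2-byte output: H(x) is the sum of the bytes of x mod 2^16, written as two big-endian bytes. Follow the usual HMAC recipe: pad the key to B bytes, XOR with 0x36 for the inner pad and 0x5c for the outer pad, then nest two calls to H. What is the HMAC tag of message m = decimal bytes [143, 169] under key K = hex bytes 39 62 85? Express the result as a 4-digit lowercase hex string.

01cc

Key hex bytes 39 62 85 is exactly B = 3 bytes: K' = 39 62 85.
K' ⊕ ipad = 0f 54 b3.  K' ⊕ opad = 65 3e d9.
Inner input = (K'⊕ipad) ∥ m = 0f 54 b3 ∥ 8f a9.
Inner hash: sum = 15+84+179+143+169 = 590 → 02 4e.
Outer input = (K'⊕opad) ∥ inner = 65 3e d9 ∥ 02 4e.
Outer hash (tag): sum = 101+62+217+2+78 = 460 → 01 cc.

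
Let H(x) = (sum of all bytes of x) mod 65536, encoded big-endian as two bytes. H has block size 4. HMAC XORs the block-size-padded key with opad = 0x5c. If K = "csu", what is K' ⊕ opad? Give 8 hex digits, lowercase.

3f2f295c

Key "csu" = 63 73 75 is 3 bytes ≤ B = 4; zero-pad to 4 bytes: K' = 63 73 75 00.
XOR each byte with 0x5c: 63⊕5c=3f, 73⊕5c=2f, 75⊕5c=29, 00⊕5c=5c.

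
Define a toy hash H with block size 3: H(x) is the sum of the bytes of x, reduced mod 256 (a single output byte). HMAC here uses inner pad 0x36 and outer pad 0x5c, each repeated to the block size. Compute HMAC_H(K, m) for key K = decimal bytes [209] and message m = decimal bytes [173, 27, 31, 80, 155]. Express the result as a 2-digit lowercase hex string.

Key decimal bytes [209] = d1 is 1 byte ≤ B = 3; zero-pad to 3 bytes: K' = d1 00 00.
K' ⊕ ipad = e7 36 36.  K' ⊕ opad = 8d 5c 5c.
Inner input = (K'⊕ipad) ∥ m = e7 36 36 ∥ ad 1b 1f 50 9b.
Inner hash: sum = 231+54+54+173+27+31+80+155 = 805; mod 256 = 37 → 25.
Outer input = (K'⊕opad) ∥ inner = 8d 5c 5c ∥ 25.
Outer hash (tag): sum = 141+92+92+37 = 362; mod 256 = 106 → 6a.

6a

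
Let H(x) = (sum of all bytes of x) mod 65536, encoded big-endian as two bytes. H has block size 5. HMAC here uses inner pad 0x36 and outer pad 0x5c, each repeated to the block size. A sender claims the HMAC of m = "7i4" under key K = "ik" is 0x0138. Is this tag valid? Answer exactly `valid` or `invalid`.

invalid

Key "ik" = 69 6b is 2 bytes ≤ B = 5; zero-pad to 5 bytes: K' = 69 6b 00 00 00.
K' ⊕ ipad = 5f 5d 36 36 36; K' ⊕ opad = 35 37 5c 5c 5c.
Inner hash: sum = 95+93+54+54+54+55+105+52 = 562 → 02 32.
Outer hash (recomputed tag): sum = 53+55+92+92+92+2+50 = 436 → 01 b4.
Recomputed tag = 01b4; claimed = 0138 → mismatch.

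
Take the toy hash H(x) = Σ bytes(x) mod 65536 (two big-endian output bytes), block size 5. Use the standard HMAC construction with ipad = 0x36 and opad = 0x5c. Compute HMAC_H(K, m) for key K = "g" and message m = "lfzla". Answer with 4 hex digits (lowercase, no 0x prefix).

Key "g" = 67 is 1 byte ≤ B = 5; zero-pad to 5 bytes: K' = 67 00 00 00 00.
K' ⊕ ipad = 51 36 36 36 36.  K' ⊕ opad = 3b 5c 5c 5c 5c.
Inner input = (K'⊕ipad) ∥ m = 51 36 36 36 36 ∥ 6c 66 7a 6c 61.
Inner hash: sum = 81+54+54+54+54+108+102+122+108+97 = 834 → 03 42.
Outer input = (K'⊕opad) ∥ inner = 3b 5c 5c 5c 5c ∥ 03 42.
Outer hash (tag): sum = 59+92+92+92+92+3+66 = 496 → 01 f0.

01f0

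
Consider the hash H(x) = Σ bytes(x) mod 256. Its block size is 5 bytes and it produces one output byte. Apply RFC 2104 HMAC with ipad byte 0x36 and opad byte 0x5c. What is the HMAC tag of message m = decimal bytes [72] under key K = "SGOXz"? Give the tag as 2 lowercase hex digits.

b8

Key "SGOXz" = 53 47 4f 58 7a is exactly B = 5 bytes: K' = 53 47 4f 58 7a.
K' ⊕ ipad = 65 71 79 6e 4c.  K' ⊕ opad = 0f 1b 13 04 26.
Inner input = (K'⊕ipad) ∥ m = 65 71 79 6e 4c ∥ 48.
Inner hash: sum = 101+113+121+110+76+72 = 593; mod 256 = 81 → 51.
Outer input = (K'⊕opad) ∥ inner = 0f 1b 13 04 26 ∥ 51.
Outer hash (tag): sum = 15+27+19+4+38+81 = 184 → b8.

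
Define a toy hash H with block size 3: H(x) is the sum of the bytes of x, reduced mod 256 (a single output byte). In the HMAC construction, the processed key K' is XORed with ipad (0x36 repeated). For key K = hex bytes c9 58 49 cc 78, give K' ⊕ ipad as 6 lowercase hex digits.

Key hex bytes c9 58 49 cc 78 is 5 bytes > B = 3, so hash it first: H(key) = ae, then zero-pad to 3 bytes: K' = ae 00 00.
XOR each byte with 0x36: ae⊕36=98, 00⊕36=36, 00⊕36=36.

983636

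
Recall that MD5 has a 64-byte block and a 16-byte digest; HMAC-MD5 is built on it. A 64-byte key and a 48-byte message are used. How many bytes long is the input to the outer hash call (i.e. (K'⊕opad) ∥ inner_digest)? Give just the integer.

80

Key is 64 ≤ 64 bytes, zero-padded: |K'| = 64.
Outer input = (K'⊕opad) ∥ H(inner) → 64 + 16 = 80 bytes.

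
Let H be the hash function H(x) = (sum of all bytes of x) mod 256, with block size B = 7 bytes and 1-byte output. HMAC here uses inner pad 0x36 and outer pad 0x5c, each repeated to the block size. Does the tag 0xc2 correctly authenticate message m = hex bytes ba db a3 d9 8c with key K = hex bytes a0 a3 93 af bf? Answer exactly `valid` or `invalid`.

Key hex bytes a0 a3 93 af bf is 5 bytes ≤ B = 7; zero-pad to 7 bytes: K' = a0 a3 93 af bf 00 00.
K' ⊕ ipad = 96 95 a5 99 89 36 36; K' ⊕ opad = fc ff cf f3 e3 5c 5c.
Inner hash: sum = 150+149+165+153+137+54+54+186+219+163+217+140 = 1787; mod 256 = 251 → fb.
Outer hash (recomputed tag): sum = 252+255+207+243+227+92+92+251 = 1619; mod 256 = 83 → 53.
Recomputed tag = 53; claimed = c2 → mismatch.

invalid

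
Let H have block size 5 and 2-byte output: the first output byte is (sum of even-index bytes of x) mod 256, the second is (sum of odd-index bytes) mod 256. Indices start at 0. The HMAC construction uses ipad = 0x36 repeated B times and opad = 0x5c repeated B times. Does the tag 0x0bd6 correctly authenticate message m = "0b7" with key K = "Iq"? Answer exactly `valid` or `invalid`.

Key "Iq" = 49 71 is 2 bytes ≤ B = 5; zero-pad to 5 bytes: K' = 49 71 00 00 00.
K' ⊕ ipad = 7f 47 36 36 36; K' ⊕ opad = 15 2d 5c 5c 5c.
Inner hash: even-index sum = 333 mod 256 = 77; odd-index sum = 228 mod 256 = 228 → 4d e4.
Outer hash (recomputed tag): even-index sum = 433 mod 256 = 177; odd-index sum = 214 mod 256 = 214 → b1 d6.
Recomputed tag = b1d6; claimed = 0bd6 → mismatch.

invalid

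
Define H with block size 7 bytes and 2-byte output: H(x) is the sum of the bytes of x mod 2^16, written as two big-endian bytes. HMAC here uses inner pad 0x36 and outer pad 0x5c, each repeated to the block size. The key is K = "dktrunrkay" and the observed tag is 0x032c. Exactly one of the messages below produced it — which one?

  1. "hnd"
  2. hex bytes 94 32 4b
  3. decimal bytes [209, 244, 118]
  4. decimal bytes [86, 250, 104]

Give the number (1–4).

1

Key "dktrunrkay" = 64 6b 74 72 75 6e 72 6b 61 79 is 10 bytes > B = 7, so hash it first: H(key) = 04 4f, then zero-pad to 7 bytes: K' = 04 4f 00 00 00 00 00.
K' ⊕ ipad = 32 79 36 36 36 36 36; K' ⊕ opad = 58 13 5c 5c 5c 5c 5c.
m1: inner = H(32 79 36 36 36 36 36 68 6e 64) = 02 f3; tag = H(58 13 5c 5c 5c 5c 5c 02 f3) = 032c ← matches
m2: inner = H(32 79 36 36 36 36 36 94 32 4b) = 02 ca; tag = H(58 13 5c 5c 5c 5c 5c 02 ca) = 0303
m3: inner = H(32 79 36 36 36 36 36 d1 f4 76) = 03 f4; tag = H(58 13 5c 5c 5c 5c 5c 03 f4) = 032e
m4: inner = H(32 79 36 36 36 36 36 56 fa 68) = 03 71; tag = H(58 13 5c 5c 5c 5c 5c 03 71) = 02ab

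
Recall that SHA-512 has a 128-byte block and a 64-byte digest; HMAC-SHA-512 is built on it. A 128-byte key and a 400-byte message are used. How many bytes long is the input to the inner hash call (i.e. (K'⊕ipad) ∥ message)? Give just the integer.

Key is 128 ≤ 128 bytes, zero-padded: |K'| = 128.
Inner input = (K'⊕ipad) ∥ m → 128 + 400 = 528 bytes.

528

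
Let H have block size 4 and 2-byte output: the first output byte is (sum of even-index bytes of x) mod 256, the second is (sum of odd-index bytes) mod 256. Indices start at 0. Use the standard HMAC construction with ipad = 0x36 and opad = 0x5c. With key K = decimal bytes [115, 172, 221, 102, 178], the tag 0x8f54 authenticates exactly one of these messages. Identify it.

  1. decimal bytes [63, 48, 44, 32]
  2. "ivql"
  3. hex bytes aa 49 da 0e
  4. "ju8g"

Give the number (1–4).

1

Key decimal bytes [115, 172, 221, 102, 178] = 73 ac dd 66 b2 is 5 bytes > B = 4, so hash it first: H(key) = 02 12, then zero-pad to 4 bytes: K' = 02 12 00 00.
K' ⊕ ipad = 34 24 36 36; K' ⊕ opad = 5e 4e 5c 5c.
m1: inner = H(34 24 36 36 3f 30 2c 20) = d5 aa; tag = H(5e 4e 5c 5c d5 aa) = 8f54 ← matches
m2: inner = H(34 24 36 36 69 76 71 6c) = 44 3c; tag = H(5e 4e 5c 5c 44 3c) = fee6
m3: inner = H(34 24 36 36 aa 49 da 0e) = ee b1; tag = H(5e 4e 5c 5c ee b1) = a85b
m4: inner = H(34 24 36 36 6a 75 38 67) = 0c 36; tag = H(5e 4e 5c 5c 0c 36) = c6e0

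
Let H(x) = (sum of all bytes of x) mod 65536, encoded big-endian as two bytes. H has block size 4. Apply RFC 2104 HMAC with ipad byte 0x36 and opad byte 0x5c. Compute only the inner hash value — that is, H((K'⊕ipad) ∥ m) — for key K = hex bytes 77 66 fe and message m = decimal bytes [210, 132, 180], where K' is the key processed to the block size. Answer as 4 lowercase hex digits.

Key hex bytes 77 66 fe is 3 bytes ≤ B = 4; zero-pad to 4 bytes: K' = 77 66 fe 00.
K' ⊕ ipad = 41 50 c8 36.
Inner input = 41 50 c8 36 ∥ d2 84 b4.
Inner hash: sum = 65+80+200+54+210+132+180 = 921 → 03 99.

0399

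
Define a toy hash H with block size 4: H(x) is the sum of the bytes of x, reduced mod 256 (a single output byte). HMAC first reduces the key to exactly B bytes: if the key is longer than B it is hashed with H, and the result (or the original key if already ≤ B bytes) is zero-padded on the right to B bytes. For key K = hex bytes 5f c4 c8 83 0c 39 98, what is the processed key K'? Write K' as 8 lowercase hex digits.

4b000000

|K| = 7 > B = 4, so first hash the key.
H(K): sum = 95+196+200+131+12+57+152 = 843; mod 256 = 75 → 4b.
Zero-pad H(K) = 4b to 4 bytes: K' = 4b 00 00 00.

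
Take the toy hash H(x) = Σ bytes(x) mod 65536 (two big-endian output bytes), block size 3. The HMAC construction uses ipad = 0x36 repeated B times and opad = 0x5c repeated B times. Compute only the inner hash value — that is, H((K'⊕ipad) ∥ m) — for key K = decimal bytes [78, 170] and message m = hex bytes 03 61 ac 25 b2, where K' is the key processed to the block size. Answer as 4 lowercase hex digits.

Key decimal bytes [78, 170] = 4e aa is 2 bytes ≤ B = 3; zero-pad to 3 bytes: K' = 4e aa 00.
K' ⊕ ipad = 78 9c 36.
Inner input = 78 9c 36 ∥ 03 61 ac 25 b2.
Inner hash: sum = 120+156+54+3+97+172+37+178 = 817 → 03 31.

0331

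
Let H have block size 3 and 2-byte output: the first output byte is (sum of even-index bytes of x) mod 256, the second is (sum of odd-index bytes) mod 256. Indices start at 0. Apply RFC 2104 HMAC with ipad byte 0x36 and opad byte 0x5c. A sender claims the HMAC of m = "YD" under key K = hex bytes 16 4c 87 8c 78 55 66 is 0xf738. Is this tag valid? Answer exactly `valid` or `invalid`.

valid

Key hex bytes 16 4c 87 8c 78 55 66 is 7 bytes > B = 3, so hash it first: H(key) = 7b 2d, then zero-pad to 3 bytes: K' = 7b 2d 00.
K' ⊕ ipad = 4d 1b 36; K' ⊕ opad = 27 71 5c.
Inner hash: even-index sum = 199 mod 256 = 199; odd-index sum = 116 mod 256 = 116 → c7 74.
Outer hash (recomputed tag): even-index sum = 247 mod 256 = 247; odd-index sum = 312 mod 256 = 56 → f7 38.
Recomputed tag = f738; claimed = f738 → match.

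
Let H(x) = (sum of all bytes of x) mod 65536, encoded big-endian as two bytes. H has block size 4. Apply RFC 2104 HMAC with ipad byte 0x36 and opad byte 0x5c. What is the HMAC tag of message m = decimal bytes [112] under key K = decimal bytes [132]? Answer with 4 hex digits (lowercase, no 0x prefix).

02b1

Key decimal bytes [132] = 84 is 1 byte ≤ B = 4; zero-pad to 4 bytes: K' = 84 00 00 00.
K' ⊕ ipad = b2 36 36 36.  K' ⊕ opad = d8 5c 5c 5c.
Inner input = (K'⊕ipad) ∥ m = b2 36 36 36 ∥ 70.
Inner hash: sum = 178+54+54+54+112 = 452 → 01 c4.
Outer input = (K'⊕opad) ∥ inner = d8 5c 5c 5c ∥ 01 c4.
Outer hash (tag): sum = 216+92+92+92+1+196 = 689 → 02 b1.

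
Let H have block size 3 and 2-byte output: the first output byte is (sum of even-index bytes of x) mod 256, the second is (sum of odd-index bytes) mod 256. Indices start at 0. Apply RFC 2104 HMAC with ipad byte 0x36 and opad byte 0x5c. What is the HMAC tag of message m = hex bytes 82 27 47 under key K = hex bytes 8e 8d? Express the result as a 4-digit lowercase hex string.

b2e6

Key hex bytes 8e 8d is 2 bytes ≤ B = 3; zero-pad to 3 bytes: K' = 8e 8d 00.
K' ⊕ ipad = b8 bb 36.  K' ⊕ opad = d2 d1 5c.
Inner input = (K'⊕ipad) ∥ m = b8 bb 36 ∥ 82 27 47.
Inner hash: even-index sum = 277 mod 256 = 21; odd-index sum = 388 mod 256 = 132 → 15 84.
Outer input = (K'⊕opad) ∥ inner = d2 d1 5c ∥ 15 84.
Outer hash (tag): even-index sum = 434 mod 256 = 178; odd-index sum = 230 mod 256 = 230 → b2 e6.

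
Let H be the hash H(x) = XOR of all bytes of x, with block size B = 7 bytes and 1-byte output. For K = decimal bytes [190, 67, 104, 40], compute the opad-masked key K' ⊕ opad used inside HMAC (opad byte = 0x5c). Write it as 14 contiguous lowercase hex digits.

Key decimal bytes [190, 67, 104, 40] = be 43 68 28 is 4 bytes ≤ B = 7; zero-pad to 7 bytes: K' = be 43 68 28 00 00 00.
XOR each byte with 0x5c: be⊕5c=e2, 43⊕5c=1f, 68⊕5c=34, 28⊕5c=74, 00⊕5c=5c, 00⊕5c=5c, 00⊕5c=5c.

e21f34745c5c5c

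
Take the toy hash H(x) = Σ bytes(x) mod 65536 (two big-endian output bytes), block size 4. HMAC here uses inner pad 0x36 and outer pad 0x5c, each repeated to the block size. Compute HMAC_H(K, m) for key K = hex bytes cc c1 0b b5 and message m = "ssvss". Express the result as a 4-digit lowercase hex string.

0364

Key hex bytes cc c1 0b b5 is exactly B = 4 bytes: K' = cc c1 0b b5.
K' ⊕ ipad = fa f7 3d 83.  K' ⊕ opad = 90 9d 57 e9.
Inner input = (K'⊕ipad) ∥ m = fa f7 3d 83 ∥ 73 73 76 73 73.
Inner hash: sum = 250+247+61+131+115+115+118+115+115 = 1267 → 04 f3.
Outer input = (K'⊕opad) ∥ inner = 90 9d 57 e9 ∥ 04 f3.
Outer hash (tag): sum = 144+157+87+233+4+243 = 868 → 03 64.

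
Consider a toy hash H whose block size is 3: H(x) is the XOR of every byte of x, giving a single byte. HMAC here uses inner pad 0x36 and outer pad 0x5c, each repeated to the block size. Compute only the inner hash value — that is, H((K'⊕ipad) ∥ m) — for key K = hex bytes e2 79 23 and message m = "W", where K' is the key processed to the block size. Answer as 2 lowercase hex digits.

Key hex bytes e2 79 23 is exactly B = 3 bytes: K' = e2 79 23.
K' ⊕ ipad = d4 4f 15.
Inner input = d4 4f 15 ∥ 57.
Inner hash: XOR d4⊕4f⊕15⊕57 = d9.

d9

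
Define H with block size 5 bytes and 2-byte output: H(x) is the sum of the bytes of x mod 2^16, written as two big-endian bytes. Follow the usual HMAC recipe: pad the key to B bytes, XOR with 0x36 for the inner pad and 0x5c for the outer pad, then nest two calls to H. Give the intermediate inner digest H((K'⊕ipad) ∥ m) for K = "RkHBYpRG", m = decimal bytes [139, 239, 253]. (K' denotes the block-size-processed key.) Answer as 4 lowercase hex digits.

Key "RkHBYpRG" = 52 6b 48 42 59 70 52 47 is 8 bytes > B = 5, so hash it first: H(key) = 02 a9, then zero-pad to 5 bytes: K' = 02 a9 00 00 00.
K' ⊕ ipad = 34 9f 36 36 36.
Inner input = 34 9f 36 36 36 ∥ 8b ef fd.
Inner hash: sum = 52+159+54+54+54+139+239+253 = 1004 → 03 ec.

03ec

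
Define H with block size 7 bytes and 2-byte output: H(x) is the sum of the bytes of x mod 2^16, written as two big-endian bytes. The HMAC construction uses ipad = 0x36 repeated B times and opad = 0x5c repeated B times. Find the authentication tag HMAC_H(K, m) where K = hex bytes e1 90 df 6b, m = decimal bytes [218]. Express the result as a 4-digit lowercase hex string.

039a

Key hex bytes e1 90 df 6b is 4 bytes ≤ B = 7; zero-pad to 7 bytes: K' = e1 90 df 6b 00 00 00.
K' ⊕ ipad = d7 a6 e9 5d 36 36 36.  K' ⊕ opad = bd cc 83 37 5c 5c 5c.
Inner input = (K'⊕ipad) ∥ m = d7 a6 e9 5d 36 36 36 ∥ da.
Inner hash: sum = 215+166+233+93+54+54+54+218 = 1087 → 04 3f.
Outer input = (K'⊕opad) ∥ inner = bd cc 83 37 5c 5c 5c ∥ 04 3f.
Outer hash (tag): sum = 189+204+131+55+92+92+92+4+63 = 922 → 03 9a.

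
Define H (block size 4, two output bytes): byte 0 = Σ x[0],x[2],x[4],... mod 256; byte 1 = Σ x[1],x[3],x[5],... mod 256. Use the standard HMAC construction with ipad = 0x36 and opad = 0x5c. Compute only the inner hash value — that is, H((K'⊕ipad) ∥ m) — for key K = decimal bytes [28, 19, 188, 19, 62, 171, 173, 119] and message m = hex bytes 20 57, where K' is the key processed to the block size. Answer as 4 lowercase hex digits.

Key decimal bytes [28, 19, 188, 19, 62, 171, 173, 119] = 1c 13 bc 13 3e ab ad 77 is 8 bytes > B = 4, so hash it first: H(key) = c3 48, then zero-pad to 4 bytes: K' = c3 48 00 00.
K' ⊕ ipad = f5 7e 36 36.
Inner input = f5 7e 36 36 ∥ 20 57.
Inner hash: even-index sum = 331 mod 256 = 75; odd-index sum = 267 mod 256 = 11 → 4b 0b.

4b0b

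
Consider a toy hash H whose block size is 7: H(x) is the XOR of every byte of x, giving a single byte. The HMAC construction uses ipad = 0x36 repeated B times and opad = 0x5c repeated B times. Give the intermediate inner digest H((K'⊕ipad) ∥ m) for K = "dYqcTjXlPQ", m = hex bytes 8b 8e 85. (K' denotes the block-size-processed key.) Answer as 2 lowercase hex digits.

Key "dYqcTjXlPQ" = 64 59 71 63 54 6a 58 6c 50 51 is 10 bytes > B = 7, so hash it first: H(key) = 24, then zero-pad to 7 bytes: K' = 24 00 00 00 00 00 00.
K' ⊕ ipad = 12 36 36 36 36 36 36.
Inner input = 12 36 36 36 36 36 36 ∥ 8b 8e 85.
Inner hash: XOR 12⊕36⊕36⊕36⊕36⊕36⊕36⊕8b⊕8e⊕85 = 92.

92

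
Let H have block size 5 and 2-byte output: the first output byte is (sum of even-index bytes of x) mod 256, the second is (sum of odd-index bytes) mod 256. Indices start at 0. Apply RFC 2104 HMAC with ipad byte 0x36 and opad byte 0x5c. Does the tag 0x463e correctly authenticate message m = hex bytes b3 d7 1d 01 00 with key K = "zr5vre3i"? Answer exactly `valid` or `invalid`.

invalid

Key "zr5vre3i" = 7a 72 35 76 72 65 33 69 is 8 bytes > B = 5, so hash it first: H(key) = 54 b6, then zero-pad to 5 bytes: K' = 54 b6 00 00 00.
K' ⊕ ipad = 62 80 36 36 36; K' ⊕ opad = 08 ea 5c 5c 5c.
Inner hash: even-index sum = 422 mod 256 = 166; odd-index sum = 390 mod 256 = 134 → a6 86.
Outer hash (recomputed tag): even-index sum = 326 mod 256 = 70; odd-index sum = 492 mod 256 = 236 → 46 ec.
Recomputed tag = 46ec; claimed = 463e → mismatch.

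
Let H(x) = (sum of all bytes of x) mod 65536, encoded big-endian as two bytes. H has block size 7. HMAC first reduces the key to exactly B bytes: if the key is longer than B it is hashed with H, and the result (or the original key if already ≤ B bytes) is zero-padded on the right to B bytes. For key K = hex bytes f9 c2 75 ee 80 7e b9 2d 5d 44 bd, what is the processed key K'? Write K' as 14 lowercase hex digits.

06600000000000

|K| = 11 > B = 7, so first hash the key.
H(K): sum = 249+194+117+238+128+126+185+45+93+68+189 = 1632 → 06 60.
Zero-pad H(K) = 06 60 to 7 bytes: K' = 06 60 00 00 00 00 00.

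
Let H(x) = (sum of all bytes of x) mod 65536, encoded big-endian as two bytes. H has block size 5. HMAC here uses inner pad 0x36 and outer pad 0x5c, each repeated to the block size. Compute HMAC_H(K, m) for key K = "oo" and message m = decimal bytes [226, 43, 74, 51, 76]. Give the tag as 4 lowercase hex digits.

01a7

Key "oo" = 6f 6f is 2 bytes ≤ B = 5; zero-pad to 5 bytes: K' = 6f 6f 00 00 00.
K' ⊕ ipad = 59 59 36 36 36.  K' ⊕ opad = 33 33 5c 5c 5c.
Inner input = (K'⊕ipad) ∥ m = 59 59 36 36 36 ∥ e2 2b 4a 33 4c.
Inner hash: sum = 89+89+54+54+54+226+43+74+51+76 = 810 → 03 2a.
Outer input = (K'⊕opad) ∥ inner = 33 33 5c 5c 5c ∥ 03 2a.
Outer hash (tag): sum = 51+51+92+92+92+3+42 = 423 → 01 a7.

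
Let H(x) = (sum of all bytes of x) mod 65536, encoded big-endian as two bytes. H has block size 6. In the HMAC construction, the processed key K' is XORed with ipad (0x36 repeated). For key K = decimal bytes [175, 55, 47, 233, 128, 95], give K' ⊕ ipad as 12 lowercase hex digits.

Key decimal bytes [175, 55, 47, 233, 128, 95] = af 37 2f e9 80 5f is exactly B = 6 bytes: K' = af 37 2f e9 80 5f.
XOR each byte with 0x36: af⊕36=99, 37⊕36=01, 2f⊕36=19, e9⊕36=df, 80⊕36=b6, 5f⊕36=69.

990119dfb669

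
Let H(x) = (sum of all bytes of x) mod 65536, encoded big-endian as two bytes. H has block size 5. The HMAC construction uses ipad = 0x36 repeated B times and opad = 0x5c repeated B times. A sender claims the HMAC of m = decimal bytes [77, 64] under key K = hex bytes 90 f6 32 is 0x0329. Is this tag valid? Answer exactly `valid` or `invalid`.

Key hex bytes 90 f6 32 is 3 bytes ≤ B = 5; zero-pad to 5 bytes: K' = 90 f6 32 00 00.
K' ⊕ ipad = a6 c0 04 36 36; K' ⊕ opad = cc aa 6e 5c 5c.
Inner hash: sum = 166+192+4+54+54+77+64 = 611 → 02 63.
Outer hash (recomputed tag): sum = 204+170+110+92+92+2+99 = 769 → 03 01.
Recomputed tag = 0301; claimed = 0329 → mismatch.

invalid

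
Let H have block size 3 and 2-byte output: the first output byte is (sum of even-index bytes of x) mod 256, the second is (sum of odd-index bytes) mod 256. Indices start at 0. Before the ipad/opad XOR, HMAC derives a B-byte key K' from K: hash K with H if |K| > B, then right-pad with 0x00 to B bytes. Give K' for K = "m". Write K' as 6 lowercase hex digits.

Key "m" = 6d is 1 byte ≤ B = 3; zero-pad to 3 bytes: K' = 6d 00 00.

6d0000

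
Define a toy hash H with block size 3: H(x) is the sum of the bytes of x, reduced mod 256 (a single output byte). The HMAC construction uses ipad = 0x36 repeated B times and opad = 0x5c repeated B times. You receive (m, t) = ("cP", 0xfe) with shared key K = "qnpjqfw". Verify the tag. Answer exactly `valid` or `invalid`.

Key "qnpjqfw" = 71 6e 70 6a 71 66 77 is 7 bytes > B = 3, so hash it first: H(key) = 07, then zero-pad to 3 bytes: K' = 07 00 00.
K' ⊕ ipad = 31 36 36; K' ⊕ opad = 5b 5c 5c.
Inner hash: sum = 49+54+54+99+80 = 336; mod 256 = 80 → 50.
Outer hash (recomputed tag): sum = 91+92+92+80 = 355; mod 256 = 99 → 63.
Recomputed tag = 63; claimed = fe → mismatch.

invalid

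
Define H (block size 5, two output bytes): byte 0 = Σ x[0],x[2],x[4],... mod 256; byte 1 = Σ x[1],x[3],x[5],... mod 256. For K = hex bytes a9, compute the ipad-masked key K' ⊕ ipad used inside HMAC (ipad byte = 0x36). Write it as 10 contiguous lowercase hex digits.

Key hex bytes a9 is 1 byte ≤ B = 5; zero-pad to 5 bytes: K' = a9 00 00 00 00.
XOR each byte with 0x36: a9⊕36=9f, 00⊕36=36, 00⊕36=36, 00⊕36=36, 00⊕36=36.

9f36363636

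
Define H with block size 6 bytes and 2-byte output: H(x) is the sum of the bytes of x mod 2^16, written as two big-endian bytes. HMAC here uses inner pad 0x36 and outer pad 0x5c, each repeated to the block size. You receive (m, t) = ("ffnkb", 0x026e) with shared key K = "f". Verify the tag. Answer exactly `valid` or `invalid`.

Key "f" = 66 is 1 byte ≤ B = 6; zero-pad to 6 bytes: K' = 66 00 00 00 00 00.
K' ⊕ ipad = 50 36 36 36 36 36; K' ⊕ opad = 3a 5c 5c 5c 5c 5c.
Inner hash: sum = 80+54+54+54+54+54+102+102+110+107+98 = 869 → 03 65.
Outer hash (recomputed tag): sum = 58+92+92+92+92+92+3+101 = 622 → 02 6e.
Recomputed tag = 026e; claimed = 026e → match.

valid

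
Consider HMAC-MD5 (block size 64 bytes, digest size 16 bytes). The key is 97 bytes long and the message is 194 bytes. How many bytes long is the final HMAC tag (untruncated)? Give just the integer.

16

The tag is one MD5 digest: 16 bytes.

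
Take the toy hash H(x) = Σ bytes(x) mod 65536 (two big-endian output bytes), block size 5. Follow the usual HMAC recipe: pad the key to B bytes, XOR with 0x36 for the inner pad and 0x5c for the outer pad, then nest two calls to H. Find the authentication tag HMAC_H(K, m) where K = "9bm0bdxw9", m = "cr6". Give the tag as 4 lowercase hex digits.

02e0

Key "9bm0bdxw9" = 39 62 6d 30 62 64 78 77 39 is 9 bytes > B = 5, so hash it first: H(key) = 03 26, then zero-pad to 5 bytes: K' = 03 26 00 00 00.
K' ⊕ ipad = 35 10 36 36 36.  K' ⊕ opad = 5f 7a 5c 5c 5c.
Inner input = (K'⊕ipad) ∥ m = 35 10 36 36 36 ∥ 63 72 36.
Inner hash: sum = 53+16+54+54+54+99+114+54 = 498 → 01 f2.
Outer input = (K'⊕opad) ∥ inner = 5f 7a 5c 5c 5c ∥ 01 f2.
Outer hash (tag): sum = 95+122+92+92+92+1+242 = 736 → 02 e0.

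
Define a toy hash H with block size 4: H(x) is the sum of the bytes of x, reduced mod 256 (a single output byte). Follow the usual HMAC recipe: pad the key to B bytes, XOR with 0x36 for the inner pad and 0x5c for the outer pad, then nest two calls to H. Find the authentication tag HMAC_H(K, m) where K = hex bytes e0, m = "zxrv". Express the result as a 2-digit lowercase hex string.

Key hex bytes e0 is 1 byte ≤ B = 4; zero-pad to 4 bytes: K' = e0 00 00 00.
K' ⊕ ipad = d6 36 36 36.  K' ⊕ opad = bc 5c 5c 5c.
Inner input = (K'⊕ipad) ∥ m = d6 36 36 36 ∥ 7a 78 72 76.
Inner hash: sum = 214+54+54+54+122+120+114+118 = 850; mod 256 = 82 → 52.
Outer input = (K'⊕opad) ∥ inner = bc 5c 5c 5c ∥ 52.
Outer hash (tag): sum = 188+92+92+92+82 = 546; mod 256 = 34 → 22.

22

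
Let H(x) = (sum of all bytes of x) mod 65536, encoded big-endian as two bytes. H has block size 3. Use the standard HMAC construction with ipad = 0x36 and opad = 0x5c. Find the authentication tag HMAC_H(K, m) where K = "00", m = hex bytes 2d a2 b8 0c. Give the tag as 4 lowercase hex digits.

Key "00" = 30 30 is 2 bytes ≤ B = 3; zero-pad to 3 bytes: K' = 30 30 00.
K' ⊕ ipad = 06 06 36.  K' ⊕ opad = 6c 6c 5c.
Inner input = (K'⊕ipad) ∥ m = 06 06 36 ∥ 2d a2 b8 0c.
Inner hash: sum = 6+6+54+45+162+184+12 = 469 → 01 d5.
Outer input = (K'⊕opad) ∥ inner = 6c 6c 5c ∥ 01 d5.
Outer hash (tag): sum = 108+108+92+1+213 = 522 → 02 0a.

020a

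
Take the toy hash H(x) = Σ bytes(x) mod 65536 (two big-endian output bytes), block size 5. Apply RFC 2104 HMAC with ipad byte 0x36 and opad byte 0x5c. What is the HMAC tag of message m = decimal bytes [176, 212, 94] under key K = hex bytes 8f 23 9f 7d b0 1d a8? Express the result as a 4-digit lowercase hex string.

Key hex bytes 8f 23 9f 7d b0 1d a8 is 7 bytes > B = 5, so hash it first: H(key) = 03 43, then zero-pad to 5 bytes: K' = 03 43 00 00 00.
K' ⊕ ipad = 35 75 36 36 36.  K' ⊕ opad = 5f 1f 5c 5c 5c.
Inner input = (K'⊕ipad) ∥ m = 35 75 36 36 36 ∥ b0 d4 5e.
Inner hash: sum = 53+117+54+54+54+176+212+94 = 814 → 03 2e.
Outer input = (K'⊕opad) ∥ inner = 5f 1f 5c 5c 5c ∥ 03 2e.
Outer hash (tag): sum = 95+31+92+92+92+3+46 = 451 → 01 c3.

01c3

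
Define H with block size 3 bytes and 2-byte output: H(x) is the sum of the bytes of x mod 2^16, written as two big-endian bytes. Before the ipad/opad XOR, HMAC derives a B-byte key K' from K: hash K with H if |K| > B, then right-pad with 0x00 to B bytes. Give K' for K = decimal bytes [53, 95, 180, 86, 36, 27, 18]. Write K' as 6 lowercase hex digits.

01ef00

|K| = 7 > B = 3, so first hash the key.
H(K): sum = 53+95+180+86+36+27+18 = 495 → 01 ef.
Zero-pad H(K) = 01 ef to 3 bytes: K' = 01 ef 00.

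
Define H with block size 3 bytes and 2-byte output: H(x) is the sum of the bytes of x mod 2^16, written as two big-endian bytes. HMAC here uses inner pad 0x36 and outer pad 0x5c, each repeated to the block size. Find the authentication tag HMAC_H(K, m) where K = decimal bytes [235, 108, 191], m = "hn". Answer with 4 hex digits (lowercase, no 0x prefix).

Key decimal bytes [235, 108, 191] = eb 6c bf is exactly B = 3 bytes: K' = eb 6c bf.
K' ⊕ ipad = dd 5a 89.  K' ⊕ opad = b7 30 e3.
Inner input = (K'⊕ipad) ∥ m = dd 5a 89 ∥ 68 6e.
Inner hash: sum = 221+90+137+104+110 = 662 → 02 96.
Outer input = (K'⊕opad) ∥ inner = b7 30 e3 ∥ 02 96.
Outer hash (tag): sum = 183+48+227+2+150 = 610 → 02 62.

0262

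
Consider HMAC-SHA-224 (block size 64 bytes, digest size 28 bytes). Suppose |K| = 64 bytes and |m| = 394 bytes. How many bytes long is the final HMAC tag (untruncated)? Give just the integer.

The tag is one SHA-224 digest: 28 bytes.

28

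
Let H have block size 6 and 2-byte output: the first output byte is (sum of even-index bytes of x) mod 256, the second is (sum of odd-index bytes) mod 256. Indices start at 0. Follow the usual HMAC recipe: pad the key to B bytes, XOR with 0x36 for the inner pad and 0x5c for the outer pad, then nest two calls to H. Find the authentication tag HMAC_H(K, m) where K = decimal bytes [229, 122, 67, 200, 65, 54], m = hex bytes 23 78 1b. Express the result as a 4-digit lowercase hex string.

f2e6

Key decimal bytes [229, 122, 67, 200, 65, 54] = e5 7a 43 c8 41 36 is exactly B = 6 bytes: K' = e5 7a 43 c8 41 36.
K' ⊕ ipad = d3 4c 75 fe 77 00.  K' ⊕ opad = b9 26 1f 94 1d 6a.
Inner input = (K'⊕ipad) ∥ m = d3 4c 75 fe 77 00 ∥ 23 78 1b.
Inner hash: even-index sum = 509 mod 256 = 253; odd-index sum = 450 mod 256 = 194 → fd c2.
Outer input = (K'⊕opad) ∥ inner = b9 26 1f 94 1d 6a ∥ fd c2.
Outer hash (tag): even-index sum = 498 mod 256 = 242; odd-index sum = 486 mod 256 = 230 → f2 e6.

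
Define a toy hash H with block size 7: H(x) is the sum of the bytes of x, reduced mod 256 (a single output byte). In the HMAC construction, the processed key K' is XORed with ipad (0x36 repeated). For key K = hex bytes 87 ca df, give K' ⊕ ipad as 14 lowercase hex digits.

b1fce936363636

Key hex bytes 87 ca df is 3 bytes ≤ B = 7; zero-pad to 7 bytes: K' = 87 ca df 00 00 00 00.
XOR each byte with 0x36: 87⊕36=b1, ca⊕36=fc, df⊕36=e9, 00⊕36=36, 00⊕36=36, 00⊕36=36, 00⊕36=36.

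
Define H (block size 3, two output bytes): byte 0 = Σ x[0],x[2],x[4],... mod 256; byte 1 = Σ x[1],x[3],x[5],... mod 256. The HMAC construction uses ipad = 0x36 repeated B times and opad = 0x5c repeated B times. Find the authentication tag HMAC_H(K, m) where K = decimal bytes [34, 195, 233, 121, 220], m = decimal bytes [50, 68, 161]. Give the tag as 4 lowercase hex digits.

f4ab

Key decimal bytes [34, 195, 233, 121, 220] = 22 c3 e9 79 dc is 5 bytes > B = 3, so hash it first: H(key) = e7 3c, then zero-pad to 3 bytes: K' = e7 3c 00.
K' ⊕ ipad = d1 0a 36.  K' ⊕ opad = bb 60 5c.
Inner input = (K'⊕ipad) ∥ m = d1 0a 36 ∥ 32 44 a1.
Inner hash: even-index sum = 331 mod 256 = 75; odd-index sum = 221 mod 256 = 221 → 4b dd.
Outer input = (K'⊕opad) ∥ inner = bb 60 5c ∥ 4b dd.
Outer hash (tag): even-index sum = 500 mod 256 = 244; odd-index sum = 171 mod 256 = 171 → f4 ab.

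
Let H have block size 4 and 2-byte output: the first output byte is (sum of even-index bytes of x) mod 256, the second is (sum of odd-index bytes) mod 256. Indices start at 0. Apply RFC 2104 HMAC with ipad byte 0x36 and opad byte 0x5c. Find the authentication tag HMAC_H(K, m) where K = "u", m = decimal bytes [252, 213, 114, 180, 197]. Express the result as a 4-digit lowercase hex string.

Key "u" = 75 is 1 byte ≤ B = 4; zero-pad to 4 bytes: K' = 75 00 00 00.
K' ⊕ ipad = 43 36 36 36.  K' ⊕ opad = 29 5c 5c 5c.
Inner input = (K'⊕ipad) ∥ m = 43 36 36 36 ∥ fc d5 72 b4 c5.
Inner hash: even-index sum = 684 mod 256 = 172; odd-index sum = 501 mod 256 = 245 → ac f5.
Outer input = (K'⊕opad) ∥ inner = 29 5c 5c 5c ∥ ac f5.
Outer hash (tag): even-index sum = 305 mod 256 = 49; odd-index sum = 429 mod 256 = 173 → 31 ad.

31ad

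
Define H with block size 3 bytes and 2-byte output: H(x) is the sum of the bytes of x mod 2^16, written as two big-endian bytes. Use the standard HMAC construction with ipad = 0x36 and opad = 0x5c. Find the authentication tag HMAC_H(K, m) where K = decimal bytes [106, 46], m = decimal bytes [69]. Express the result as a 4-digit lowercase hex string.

Key decimal bytes [106, 46] = 6a 2e is 2 bytes ≤ B = 3; zero-pad to 3 bytes: K' = 6a 2e 00.
K' ⊕ ipad = 5c 18 36.  K' ⊕ opad = 36 72 5c.
Inner input = (K'⊕ipad) ∥ m = 5c 18 36 ∥ 45.
Inner hash: sum = 92+24+54+69 = 239 → 00 ef.
Outer input = (K'⊕opad) ∥ inner = 36 72 5c ∥ 00 ef.
Outer hash (tag): sum = 54+114+92+0+239 = 499 → 01 f3.

01f3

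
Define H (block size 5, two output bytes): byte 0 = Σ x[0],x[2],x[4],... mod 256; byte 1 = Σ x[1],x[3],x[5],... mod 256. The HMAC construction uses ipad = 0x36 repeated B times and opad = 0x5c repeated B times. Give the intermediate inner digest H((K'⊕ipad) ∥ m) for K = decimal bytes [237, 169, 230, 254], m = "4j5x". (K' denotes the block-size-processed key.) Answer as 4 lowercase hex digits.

Key decimal bytes [237, 169, 230, 254] = ed a9 e6 fe is 4 bytes ≤ B = 5; zero-pad to 5 bytes: K' = ed a9 e6 fe 00.
K' ⊕ ipad = db 9f d0 c8 36.
Inner input = db 9f d0 c8 36 ∥ 34 6a 35 78.
Inner hash: even-index sum = 707 mod 256 = 195; odd-index sum = 464 mod 256 = 208 → c3 d0.

c3d0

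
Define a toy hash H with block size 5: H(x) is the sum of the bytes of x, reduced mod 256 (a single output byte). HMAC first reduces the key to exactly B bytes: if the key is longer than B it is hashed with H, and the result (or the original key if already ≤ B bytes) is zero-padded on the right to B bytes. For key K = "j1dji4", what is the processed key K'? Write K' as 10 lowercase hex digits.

0600000000

|K| = 6 > B = 5, so first hash the key.
H(K): sum = 106+49+100+106+105+52 = 518; mod 256 = 6 → 06.
Zero-pad H(K) = 06 to 5 bytes: K' = 06 00 00 00 00.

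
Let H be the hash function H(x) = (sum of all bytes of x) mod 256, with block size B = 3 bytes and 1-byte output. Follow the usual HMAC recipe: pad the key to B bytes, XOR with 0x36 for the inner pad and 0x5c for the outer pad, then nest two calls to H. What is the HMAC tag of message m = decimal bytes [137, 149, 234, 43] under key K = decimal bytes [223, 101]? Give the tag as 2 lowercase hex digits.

Key decimal bytes [223, 101] = df 65 is 2 bytes ≤ B = 3; zero-pad to 3 bytes: K' = df 65 00.
K' ⊕ ipad = e9 53 36.  K' ⊕ opad = 83 39 5c.
Inner input = (K'⊕ipad) ∥ m = e9 53 36 ∥ 89 95 ea 2b.
Inner hash: sum = 233+83+54+137+149+234+43 = 933; mod 256 = 165 → a5.
Outer input = (K'⊕opad) ∥ inner = 83 39 5c ∥ a5.
Outer hash (tag): sum = 131+57+92+165 = 445; mod 256 = 189 → bd.

bd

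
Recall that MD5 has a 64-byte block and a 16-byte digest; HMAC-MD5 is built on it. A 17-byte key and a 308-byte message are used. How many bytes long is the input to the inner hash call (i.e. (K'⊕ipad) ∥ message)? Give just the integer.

Key is 17 ≤ 64 bytes, zero-padded: |K'| = 64.
Inner input = (K'⊕ipad) ∥ m → 64 + 308 = 372 bytes.

372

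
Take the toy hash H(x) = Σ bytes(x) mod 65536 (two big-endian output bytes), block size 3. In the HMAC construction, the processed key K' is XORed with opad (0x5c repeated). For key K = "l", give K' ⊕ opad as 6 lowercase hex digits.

305c5c

Key "l" = 6c is 1 byte ≤ B = 3; zero-pad to 3 bytes: K' = 6c 00 00.
XOR each byte with 0x5c: 6c⊕5c=30, 00⊕5c=5c, 00⊕5c=5c.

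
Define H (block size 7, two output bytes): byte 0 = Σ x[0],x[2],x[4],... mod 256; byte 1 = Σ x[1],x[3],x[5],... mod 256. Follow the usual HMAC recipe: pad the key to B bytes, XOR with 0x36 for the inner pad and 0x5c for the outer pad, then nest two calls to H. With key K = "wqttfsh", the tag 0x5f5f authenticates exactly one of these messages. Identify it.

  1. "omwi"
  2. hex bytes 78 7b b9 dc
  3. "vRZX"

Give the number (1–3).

3

Key "wqttfsh" = 77 71 74 74 66 73 68 is exactly B = 7 bytes: K' = 77 71 74 74 66 73 68.
K' ⊕ ipad = 41 47 42 42 50 45 5e; K' ⊕ opad = 2b 2d 28 28 3a 2f 34.
m1: inner = H(41 47 42 42 50 45 5e 6f 6d 77 69) = 07 b4; tag = H(2b 2d 28 28 3a 2f 34 07 b4) = 758b
m2: inner = H(41 47 42 42 50 45 5e 78 7b b9 dc) = 88 ff; tag = H(2b 2d 28 28 3a 2f 34 88 ff) = c00c
m3: inner = H(41 47 42 42 50 45 5e 76 52 5a 58) = db 9e; tag = H(2b 2d 28 28 3a 2f 34 db 9e) = 5f5f ← matches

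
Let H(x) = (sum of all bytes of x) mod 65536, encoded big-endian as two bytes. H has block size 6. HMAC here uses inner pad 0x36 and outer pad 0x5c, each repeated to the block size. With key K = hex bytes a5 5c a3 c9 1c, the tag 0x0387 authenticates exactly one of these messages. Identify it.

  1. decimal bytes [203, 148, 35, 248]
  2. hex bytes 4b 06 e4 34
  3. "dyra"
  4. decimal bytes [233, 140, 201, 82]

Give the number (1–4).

Key hex bytes a5 5c a3 c9 1c is 5 bytes ≤ B = 6; zero-pad to 6 bytes: K' = a5 5c a3 c9 1c 00.
K' ⊕ ipad = 93 6a 95 ff 2a 36; K' ⊕ opad = f9 00 ff 95 40 5c.
m1: inner = H(93 6a 95 ff 2a 36 cb 94 23 f8) = 05 6b; tag = H(f9 00 ff 95 40 5c 05 6b) = 0399
m2: inner = H(93 6a 95 ff 2a 36 4b 06 e4 34) = 04 5a; tag = H(f9 00 ff 95 40 5c 04 5a) = 0387 ← matches
m3: inner = H(93 6a 95 ff 2a 36 64 79 72 61) = 04 a1; tag = H(f9 00 ff 95 40 5c 04 a1) = 03ce
m4: inner = H(93 6a 95 ff 2a 36 e9 8c c9 52) = 05 81; tag = H(f9 00 ff 95 40 5c 05 81) = 03af

2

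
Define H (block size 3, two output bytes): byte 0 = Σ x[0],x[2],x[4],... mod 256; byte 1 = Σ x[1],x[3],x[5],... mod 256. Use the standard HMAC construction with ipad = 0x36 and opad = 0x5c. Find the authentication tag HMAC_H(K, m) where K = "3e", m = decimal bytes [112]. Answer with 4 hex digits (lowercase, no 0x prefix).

8e74

Key "3e" = 33 65 is 2 bytes ≤ B = 3; zero-pad to 3 bytes: K' = 33 65 00.
K' ⊕ ipad = 05 53 36.  K' ⊕ opad = 6f 39 5c.
Inner input = (K'⊕ipad) ∥ m = 05 53 36 ∥ 70.
Inner hash: even-index sum = 59 mod 256 = 59; odd-index sum = 195 mod 256 = 195 → 3b c3.
Outer input = (K'⊕opad) ∥ inner = 6f 39 5c ∥ 3b c3.
Outer hash (tag): even-index sum = 398 mod 256 = 142; odd-index sum = 116 mod 256 = 116 → 8e 74.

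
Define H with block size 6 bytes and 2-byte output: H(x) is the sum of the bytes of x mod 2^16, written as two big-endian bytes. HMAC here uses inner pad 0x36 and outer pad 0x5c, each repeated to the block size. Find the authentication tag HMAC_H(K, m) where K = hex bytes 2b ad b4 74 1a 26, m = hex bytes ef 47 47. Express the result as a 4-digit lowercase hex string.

Key hex bytes 2b ad b4 74 1a 26 is exactly B = 6 bytes: K' = 2b ad b4 74 1a 26.
K' ⊕ ipad = 1d 9b 82 42 2c 10.  K' ⊕ opad = 77 f1 e8 28 46 7a.
Inner input = (K'⊕ipad) ∥ m = 1d 9b 82 42 2c 10 ∥ ef 47 47.
Inner hash: sum = 29+155+130+66+44+16+239+71+71 = 821 → 03 35.
Outer input = (K'⊕opad) ∥ inner = 77 f1 e8 28 46 7a ∥ 03 35.
Outer hash (tag): sum = 119+241+232+40+70+122+3+53 = 880 → 03 70.

0370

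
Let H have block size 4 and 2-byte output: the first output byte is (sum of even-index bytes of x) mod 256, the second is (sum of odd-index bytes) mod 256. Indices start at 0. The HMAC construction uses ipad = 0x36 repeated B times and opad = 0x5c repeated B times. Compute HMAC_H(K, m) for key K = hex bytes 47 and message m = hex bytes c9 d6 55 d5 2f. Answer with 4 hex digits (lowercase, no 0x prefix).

Key hex bytes 47 is 1 byte ≤ B = 4; zero-pad to 4 bytes: K' = 47 00 00 00.
K' ⊕ ipad = 71 36 36 36.  K' ⊕ opad = 1b 5c 5c 5c.
Inner input = (K'⊕ipad) ∥ m = 71 36 36 36 ∥ c9 d6 55 d5 2f.
Inner hash: even-index sum = 500 mod 256 = 244; odd-index sum = 535 mod 256 = 23 → f4 17.
Outer input = (K'⊕opad) ∥ inner = 1b 5c 5c 5c ∥ f4 17.
Outer hash (tag): even-index sum = 363 mod 256 = 107; odd-index sum = 207 mod 256 = 207 → 6b cf.

6bcf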